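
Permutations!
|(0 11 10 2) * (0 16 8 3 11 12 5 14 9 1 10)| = 12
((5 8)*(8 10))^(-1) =((5 10 8))^(-1) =(5 8 10)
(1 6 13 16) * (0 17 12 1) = (0 17 12 1 6 13 16) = [17, 6, 2, 3, 4, 5, 13, 7, 8, 9, 10, 11, 1, 16, 14, 15, 0, 12]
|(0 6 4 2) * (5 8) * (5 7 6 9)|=8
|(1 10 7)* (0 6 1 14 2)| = |(0 6 1 10 7 14 2)| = 7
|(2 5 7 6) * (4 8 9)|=12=|(2 5 7 6)(4 8 9)|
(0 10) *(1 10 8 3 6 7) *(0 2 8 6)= [6, 10, 8, 0, 4, 5, 7, 1, 3, 9, 2]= (0 6 7 1 10 2 8 3)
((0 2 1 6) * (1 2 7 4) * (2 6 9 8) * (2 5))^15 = (0 5 1)(2 9 7)(4 6 8) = ((0 7 4 1 9 8 5 2 6))^15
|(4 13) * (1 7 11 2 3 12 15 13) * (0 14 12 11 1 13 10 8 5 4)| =|(0 14 12 15 10 8 5 4 13)(1 7)(2 3 11)| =18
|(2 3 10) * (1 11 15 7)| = |(1 11 15 7)(2 3 10)| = 12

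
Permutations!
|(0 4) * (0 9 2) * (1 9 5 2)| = 4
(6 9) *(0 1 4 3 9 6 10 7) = [1, 4, 2, 9, 3, 5, 6, 0, 8, 10, 7] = (0 1 4 3 9 10 7)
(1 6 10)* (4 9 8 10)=(1 6 4 9 8 10)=[0, 6, 2, 3, 9, 5, 4, 7, 10, 8, 1]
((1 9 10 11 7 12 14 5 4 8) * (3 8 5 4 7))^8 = (1 10 3)(4 12 5 14 7)(8 9 11)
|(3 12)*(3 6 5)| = 4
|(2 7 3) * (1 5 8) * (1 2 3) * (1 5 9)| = |(1 9)(2 7 5 8)| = 4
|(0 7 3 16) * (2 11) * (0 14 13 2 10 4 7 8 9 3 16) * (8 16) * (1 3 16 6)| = 20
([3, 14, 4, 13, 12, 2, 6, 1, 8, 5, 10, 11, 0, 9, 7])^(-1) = [12, 7, 5, 0, 2, 9, 6, 14, 8, 13, 10, 11, 4, 3, 1]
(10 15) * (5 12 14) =(5 12 14)(10 15) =[0, 1, 2, 3, 4, 12, 6, 7, 8, 9, 15, 11, 14, 13, 5, 10]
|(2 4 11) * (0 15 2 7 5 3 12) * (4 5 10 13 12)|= 11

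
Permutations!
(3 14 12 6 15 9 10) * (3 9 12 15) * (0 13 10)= (0 13 10 9)(3 14 15 12 6)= [13, 1, 2, 14, 4, 5, 3, 7, 8, 0, 9, 11, 6, 10, 15, 12]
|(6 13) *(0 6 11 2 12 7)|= |(0 6 13 11 2 12 7)|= 7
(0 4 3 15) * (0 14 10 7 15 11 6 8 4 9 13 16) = [9, 1, 2, 11, 3, 5, 8, 15, 4, 13, 7, 6, 12, 16, 10, 14, 0] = (0 9 13 16)(3 11 6 8 4)(7 15 14 10)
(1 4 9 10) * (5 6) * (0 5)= (0 5 6)(1 4 9 10)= [5, 4, 2, 3, 9, 6, 0, 7, 8, 10, 1]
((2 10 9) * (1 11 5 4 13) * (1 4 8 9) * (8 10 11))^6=((1 8 9 2 11 5 10)(4 13))^6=(13)(1 10 5 11 2 9 8)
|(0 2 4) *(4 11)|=|(0 2 11 4)|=4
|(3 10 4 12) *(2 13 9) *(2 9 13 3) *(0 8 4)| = 7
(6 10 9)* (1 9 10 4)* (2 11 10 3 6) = (1 9 2 11 10 3 6 4) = [0, 9, 11, 6, 1, 5, 4, 7, 8, 2, 3, 10]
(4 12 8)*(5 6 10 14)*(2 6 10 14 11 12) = (2 6 14 5 10 11 12 8 4) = [0, 1, 6, 3, 2, 10, 14, 7, 4, 9, 11, 12, 8, 13, 5]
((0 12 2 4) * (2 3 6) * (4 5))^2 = (0 3 2 4 12 6 5)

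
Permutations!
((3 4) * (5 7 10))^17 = (3 4)(5 10 7)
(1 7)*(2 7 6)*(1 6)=[0, 1, 7, 3, 4, 5, 2, 6]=(2 7 6)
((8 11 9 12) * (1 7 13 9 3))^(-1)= ((1 7 13 9 12 8 11 3))^(-1)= (1 3 11 8 12 9 13 7)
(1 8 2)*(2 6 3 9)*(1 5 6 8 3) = (1 3 9 2 5 6) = [0, 3, 5, 9, 4, 6, 1, 7, 8, 2]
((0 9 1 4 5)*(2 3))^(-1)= ((0 9 1 4 5)(2 3))^(-1)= (0 5 4 1 9)(2 3)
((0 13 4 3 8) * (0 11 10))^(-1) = ((0 13 4 3 8 11 10))^(-1) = (0 10 11 8 3 4 13)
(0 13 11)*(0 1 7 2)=[13, 7, 0, 3, 4, 5, 6, 2, 8, 9, 10, 1, 12, 11]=(0 13 11 1 7 2)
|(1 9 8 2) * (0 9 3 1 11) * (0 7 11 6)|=|(0 9 8 2 6)(1 3)(7 11)|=10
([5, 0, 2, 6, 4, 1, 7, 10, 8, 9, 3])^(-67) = [1, 5, 2, 6, 4, 0, 7, 10, 8, 9, 3]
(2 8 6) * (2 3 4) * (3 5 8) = (2 3 4)(5 8 6) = [0, 1, 3, 4, 2, 8, 5, 7, 6]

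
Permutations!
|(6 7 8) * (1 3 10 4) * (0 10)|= 15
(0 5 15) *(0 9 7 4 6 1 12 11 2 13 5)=(1 12 11 2 13 5 15 9 7 4 6)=[0, 12, 13, 3, 6, 15, 1, 4, 8, 7, 10, 2, 11, 5, 14, 9]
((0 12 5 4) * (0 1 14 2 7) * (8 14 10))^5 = (0 10)(1 7)(2 4)(5 14)(8 12)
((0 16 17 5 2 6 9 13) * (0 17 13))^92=((0 16 13 17 5 2 6 9))^92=(0 5)(2 16)(6 13)(9 17)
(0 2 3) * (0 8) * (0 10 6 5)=(0 2 3 8 10 6 5)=[2, 1, 3, 8, 4, 0, 5, 7, 10, 9, 6]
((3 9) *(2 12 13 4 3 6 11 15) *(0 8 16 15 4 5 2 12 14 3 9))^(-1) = (0 3 14 2 5 13 12 15 16 8)(4 11 6 9)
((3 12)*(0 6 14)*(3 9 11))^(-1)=((0 6 14)(3 12 9 11))^(-1)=(0 14 6)(3 11 9 12)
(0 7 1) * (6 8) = (0 7 1)(6 8) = [7, 0, 2, 3, 4, 5, 8, 1, 6]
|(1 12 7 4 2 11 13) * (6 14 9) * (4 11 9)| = 5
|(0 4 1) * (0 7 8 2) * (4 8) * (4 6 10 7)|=|(0 8 2)(1 4)(6 10 7)|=6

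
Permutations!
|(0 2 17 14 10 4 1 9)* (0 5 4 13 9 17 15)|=|(0 2 15)(1 17 14 10 13 9 5 4)|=24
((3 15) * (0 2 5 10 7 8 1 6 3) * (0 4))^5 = (0 8 4 7 15 10 3 5 6 2 1)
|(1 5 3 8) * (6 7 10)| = 12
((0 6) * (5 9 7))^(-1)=(0 6)(5 7 9)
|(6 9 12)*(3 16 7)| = |(3 16 7)(6 9 12)| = 3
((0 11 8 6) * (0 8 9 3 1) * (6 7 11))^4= (0 11)(1 7)(3 8)(6 9)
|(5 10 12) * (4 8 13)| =|(4 8 13)(5 10 12)| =3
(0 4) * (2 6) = [4, 1, 6, 3, 0, 5, 2] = (0 4)(2 6)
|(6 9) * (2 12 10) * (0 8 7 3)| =|(0 8 7 3)(2 12 10)(6 9)| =12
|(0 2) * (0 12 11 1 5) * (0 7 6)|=|(0 2 12 11 1 5 7 6)|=8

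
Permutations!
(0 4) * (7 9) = [4, 1, 2, 3, 0, 5, 6, 9, 8, 7] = (0 4)(7 9)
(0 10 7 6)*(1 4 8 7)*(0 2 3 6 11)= (0 10 1 4 8 7 11)(2 3 6)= [10, 4, 3, 6, 8, 5, 2, 11, 7, 9, 1, 0]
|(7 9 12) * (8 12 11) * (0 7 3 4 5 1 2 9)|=|(0 7)(1 2 9 11 8 12 3 4 5)|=18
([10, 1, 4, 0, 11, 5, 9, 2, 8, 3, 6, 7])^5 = (2 4 11 7)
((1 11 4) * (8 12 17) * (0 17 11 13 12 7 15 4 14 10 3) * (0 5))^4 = ((0 17 8 7 15 4 1 13 12 11 14 10 3 5))^4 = (0 15 12 3 8 1 14)(4 11 5 7 13 10 17)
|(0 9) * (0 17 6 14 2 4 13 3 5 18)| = 11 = |(0 9 17 6 14 2 4 13 3 5 18)|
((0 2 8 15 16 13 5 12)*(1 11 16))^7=((0 2 8 15 1 11 16 13 5 12))^7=(0 13 1 2 5 11 8 12 16 15)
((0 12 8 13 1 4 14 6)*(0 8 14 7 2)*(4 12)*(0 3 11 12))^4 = (0 3 6)(1 2 14)(4 11 8)(7 12 13)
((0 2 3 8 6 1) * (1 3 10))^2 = (0 10)(1 2)(3 6 8)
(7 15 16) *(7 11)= (7 15 16 11)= [0, 1, 2, 3, 4, 5, 6, 15, 8, 9, 10, 7, 12, 13, 14, 16, 11]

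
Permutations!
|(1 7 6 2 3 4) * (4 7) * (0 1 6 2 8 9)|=6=|(0 1 4 6 8 9)(2 3 7)|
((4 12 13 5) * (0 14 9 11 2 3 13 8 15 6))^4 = (0 2 4 6 11 5 15 9 13 8 14 3 12) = ((0 14 9 11 2 3 13 5 4 12 8 15 6))^4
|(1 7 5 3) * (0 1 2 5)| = |(0 1 7)(2 5 3)| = 3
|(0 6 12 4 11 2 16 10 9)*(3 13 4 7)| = 12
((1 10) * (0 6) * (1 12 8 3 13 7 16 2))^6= ((0 6)(1 10 12 8 3 13 7 16 2))^6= (1 7 8)(2 13 12)(3 10 16)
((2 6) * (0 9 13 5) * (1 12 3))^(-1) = (0 5 13 9)(1 3 12)(2 6)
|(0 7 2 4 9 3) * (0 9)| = |(0 7 2 4)(3 9)| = 4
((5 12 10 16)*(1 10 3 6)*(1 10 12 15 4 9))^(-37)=((1 12 3 6 10 16 5 15 4 9))^(-37)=(1 6 5 9 3 16 4 12 10 15)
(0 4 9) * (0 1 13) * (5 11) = (0 4 9 1 13)(5 11) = [4, 13, 2, 3, 9, 11, 6, 7, 8, 1, 10, 5, 12, 0]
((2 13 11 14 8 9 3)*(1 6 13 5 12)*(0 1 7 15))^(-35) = (0 9)(1 3)(2 6)(5 13)(7 14)(8 15)(11 12)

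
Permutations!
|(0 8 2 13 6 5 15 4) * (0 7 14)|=|(0 8 2 13 6 5 15 4 7 14)|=10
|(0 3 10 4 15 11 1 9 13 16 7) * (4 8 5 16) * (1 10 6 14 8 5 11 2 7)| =|(0 3 6 14 8 11 10 5 16 1 9 13 4 15 2 7)| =16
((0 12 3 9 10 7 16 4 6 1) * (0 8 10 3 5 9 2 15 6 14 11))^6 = ((0 12 5 9 3 2 15 6 1 8 10 7 16 4 14 11))^6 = (0 15 16 5 1 14 3 10)(2 7 12 6 4 9 8 11)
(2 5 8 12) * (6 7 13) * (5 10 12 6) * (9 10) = (2 9 10 12)(5 8 6 7 13) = [0, 1, 9, 3, 4, 8, 7, 13, 6, 10, 12, 11, 2, 5]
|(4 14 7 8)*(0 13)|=4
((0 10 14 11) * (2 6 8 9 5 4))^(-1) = (0 11 14 10)(2 4 5 9 8 6)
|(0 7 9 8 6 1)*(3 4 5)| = |(0 7 9 8 6 1)(3 4 5)| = 6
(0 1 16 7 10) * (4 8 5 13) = (0 1 16 7 10)(4 8 5 13) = [1, 16, 2, 3, 8, 13, 6, 10, 5, 9, 0, 11, 12, 4, 14, 15, 7]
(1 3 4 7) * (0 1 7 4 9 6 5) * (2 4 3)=(0 1 2 4 3 9 6 5)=[1, 2, 4, 9, 3, 0, 5, 7, 8, 6]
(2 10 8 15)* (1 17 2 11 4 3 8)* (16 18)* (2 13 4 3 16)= (1 17 13 4 16 18 2 10)(3 8 15 11)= [0, 17, 10, 8, 16, 5, 6, 7, 15, 9, 1, 3, 12, 4, 14, 11, 18, 13, 2]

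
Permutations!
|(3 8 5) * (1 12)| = 6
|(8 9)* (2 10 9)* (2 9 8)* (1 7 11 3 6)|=20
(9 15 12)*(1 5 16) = (1 5 16)(9 15 12) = [0, 5, 2, 3, 4, 16, 6, 7, 8, 15, 10, 11, 9, 13, 14, 12, 1]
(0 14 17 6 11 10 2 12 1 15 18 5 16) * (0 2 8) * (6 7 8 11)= (0 14 17 7 8)(1 15 18 5 16 2 12)(10 11)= [14, 15, 12, 3, 4, 16, 6, 8, 0, 9, 11, 10, 1, 13, 17, 18, 2, 7, 5]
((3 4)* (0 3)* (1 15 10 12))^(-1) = (0 4 3)(1 12 10 15)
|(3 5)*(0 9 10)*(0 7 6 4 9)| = 10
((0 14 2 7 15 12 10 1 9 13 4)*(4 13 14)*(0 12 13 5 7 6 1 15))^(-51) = (0 13 12 7 15 4 5 10)(1 6 2 14 9)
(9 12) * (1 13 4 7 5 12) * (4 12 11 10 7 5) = (1 13 12 9)(4 5 11 10 7) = [0, 13, 2, 3, 5, 11, 6, 4, 8, 1, 7, 10, 9, 12]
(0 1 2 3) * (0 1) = [0, 2, 3, 1] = (1 2 3)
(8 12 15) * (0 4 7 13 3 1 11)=(0 4 7 13 3 1 11)(8 12 15)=[4, 11, 2, 1, 7, 5, 6, 13, 12, 9, 10, 0, 15, 3, 14, 8]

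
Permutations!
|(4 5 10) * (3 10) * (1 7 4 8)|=7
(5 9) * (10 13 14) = (5 9)(10 13 14) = [0, 1, 2, 3, 4, 9, 6, 7, 8, 5, 13, 11, 12, 14, 10]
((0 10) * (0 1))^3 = (10)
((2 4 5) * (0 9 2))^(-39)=(0 9 2 4 5)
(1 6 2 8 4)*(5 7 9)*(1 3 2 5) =(1 6 5 7 9)(2 8 4 3) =[0, 6, 8, 2, 3, 7, 5, 9, 4, 1]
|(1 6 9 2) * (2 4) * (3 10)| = |(1 6 9 4 2)(3 10)| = 10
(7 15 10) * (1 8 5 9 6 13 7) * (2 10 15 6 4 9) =(15)(1 8 5 2 10)(4 9)(6 13 7) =[0, 8, 10, 3, 9, 2, 13, 6, 5, 4, 1, 11, 12, 7, 14, 15]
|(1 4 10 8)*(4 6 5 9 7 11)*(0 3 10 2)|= |(0 3 10 8 1 6 5 9 7 11 4 2)|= 12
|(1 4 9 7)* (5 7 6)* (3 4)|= |(1 3 4 9 6 5 7)|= 7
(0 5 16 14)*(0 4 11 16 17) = [5, 1, 2, 3, 11, 17, 6, 7, 8, 9, 10, 16, 12, 13, 4, 15, 14, 0] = (0 5 17)(4 11 16 14)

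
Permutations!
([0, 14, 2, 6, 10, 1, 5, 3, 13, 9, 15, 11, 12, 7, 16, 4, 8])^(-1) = (1 5 6 3 7 13 8 16 14)(4 15 10)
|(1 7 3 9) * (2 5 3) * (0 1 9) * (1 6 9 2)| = |(0 6 9 2 5 3)(1 7)| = 6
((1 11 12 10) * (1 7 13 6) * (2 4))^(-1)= ((1 11 12 10 7 13 6)(2 4))^(-1)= (1 6 13 7 10 12 11)(2 4)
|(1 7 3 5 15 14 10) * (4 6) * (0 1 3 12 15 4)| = 11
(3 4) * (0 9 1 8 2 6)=(0 9 1 8 2 6)(3 4)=[9, 8, 6, 4, 3, 5, 0, 7, 2, 1]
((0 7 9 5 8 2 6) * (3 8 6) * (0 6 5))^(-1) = (0 9 7)(2 8 3)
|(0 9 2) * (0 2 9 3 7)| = 3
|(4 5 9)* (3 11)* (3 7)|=3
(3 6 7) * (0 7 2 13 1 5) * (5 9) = (0 7 3 6 2 13 1 9 5) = [7, 9, 13, 6, 4, 0, 2, 3, 8, 5, 10, 11, 12, 1]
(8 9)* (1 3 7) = (1 3 7)(8 9) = [0, 3, 2, 7, 4, 5, 6, 1, 9, 8]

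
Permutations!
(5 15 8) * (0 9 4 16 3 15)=(0 9 4 16 3 15 8 5)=[9, 1, 2, 15, 16, 0, 6, 7, 5, 4, 10, 11, 12, 13, 14, 8, 3]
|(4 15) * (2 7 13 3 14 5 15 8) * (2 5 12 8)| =10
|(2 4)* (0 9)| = 2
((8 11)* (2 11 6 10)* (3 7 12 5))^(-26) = (2 10 6 8 11)(3 12)(5 7)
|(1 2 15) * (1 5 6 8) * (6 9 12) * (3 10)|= 8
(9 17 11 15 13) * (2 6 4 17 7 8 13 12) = (2 6 4 17 11 15 12)(7 8 13 9) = [0, 1, 6, 3, 17, 5, 4, 8, 13, 7, 10, 15, 2, 9, 14, 12, 16, 11]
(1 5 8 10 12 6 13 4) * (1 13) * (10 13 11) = (1 5 8 13 4 11 10 12 6) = [0, 5, 2, 3, 11, 8, 1, 7, 13, 9, 12, 10, 6, 4]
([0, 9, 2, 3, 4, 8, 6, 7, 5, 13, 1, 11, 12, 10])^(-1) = [0, 10, 2, 3, 4, 8, 6, 7, 5, 1, 13, 11, 12, 9]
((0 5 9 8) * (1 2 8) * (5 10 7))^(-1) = (0 8 2 1 9 5 7 10)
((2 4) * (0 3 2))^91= ((0 3 2 4))^91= (0 4 2 3)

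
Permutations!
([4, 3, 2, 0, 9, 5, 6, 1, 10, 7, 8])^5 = (0 3 1 7 9 4)(8 10)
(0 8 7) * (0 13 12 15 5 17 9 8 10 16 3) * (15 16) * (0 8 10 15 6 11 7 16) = (0 15 5 17 9 10 6 11 7 13 12)(3 8 16) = [15, 1, 2, 8, 4, 17, 11, 13, 16, 10, 6, 7, 0, 12, 14, 5, 3, 9]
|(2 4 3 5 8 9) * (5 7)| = |(2 4 3 7 5 8 9)| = 7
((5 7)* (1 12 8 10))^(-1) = ((1 12 8 10)(5 7))^(-1) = (1 10 8 12)(5 7)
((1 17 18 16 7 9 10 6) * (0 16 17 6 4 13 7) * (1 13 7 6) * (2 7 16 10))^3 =(0 16 4 10)(6 13)(17 18)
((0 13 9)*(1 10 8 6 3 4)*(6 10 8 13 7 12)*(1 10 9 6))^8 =(0 12 8)(1 9 7)(3 13 4 6 10)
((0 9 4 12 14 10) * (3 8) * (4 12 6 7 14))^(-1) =(0 10 14 7 6 4 12 9)(3 8)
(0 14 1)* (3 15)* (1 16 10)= [14, 0, 2, 15, 4, 5, 6, 7, 8, 9, 1, 11, 12, 13, 16, 3, 10]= (0 14 16 10 1)(3 15)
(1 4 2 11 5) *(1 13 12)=(1 4 2 11 5 13 12)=[0, 4, 11, 3, 2, 13, 6, 7, 8, 9, 10, 5, 1, 12]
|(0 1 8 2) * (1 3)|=5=|(0 3 1 8 2)|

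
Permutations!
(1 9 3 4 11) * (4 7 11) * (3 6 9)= (1 3 7 11)(6 9)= [0, 3, 2, 7, 4, 5, 9, 11, 8, 6, 10, 1]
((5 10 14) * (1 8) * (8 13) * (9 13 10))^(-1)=((1 10 14 5 9 13 8))^(-1)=(1 8 13 9 5 14 10)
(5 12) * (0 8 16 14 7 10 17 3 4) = [8, 1, 2, 4, 0, 12, 6, 10, 16, 9, 17, 11, 5, 13, 7, 15, 14, 3] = (0 8 16 14 7 10 17 3 4)(5 12)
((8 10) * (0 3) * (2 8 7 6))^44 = ((0 3)(2 8 10 7 6))^44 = (2 6 7 10 8)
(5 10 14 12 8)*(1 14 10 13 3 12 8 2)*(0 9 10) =[9, 14, 1, 12, 4, 13, 6, 7, 5, 10, 0, 11, 2, 3, 8] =(0 9 10)(1 14 8 5 13 3 12 2)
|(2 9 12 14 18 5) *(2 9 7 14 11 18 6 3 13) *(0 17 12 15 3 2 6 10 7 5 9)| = 12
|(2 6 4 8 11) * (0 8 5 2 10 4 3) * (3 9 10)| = 12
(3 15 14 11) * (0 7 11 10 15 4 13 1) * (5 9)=[7, 0, 2, 4, 13, 9, 6, 11, 8, 5, 15, 3, 12, 1, 10, 14]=(0 7 11 3 4 13 1)(5 9)(10 15 14)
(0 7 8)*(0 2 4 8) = (0 7)(2 4 8) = [7, 1, 4, 3, 8, 5, 6, 0, 2]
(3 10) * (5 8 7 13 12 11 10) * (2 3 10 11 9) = [0, 1, 3, 5, 4, 8, 6, 13, 7, 2, 10, 11, 9, 12] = (2 3 5 8 7 13 12 9)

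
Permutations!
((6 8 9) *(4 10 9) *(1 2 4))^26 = ((1 2 4 10 9 6 8))^26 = (1 6 10 2 8 9 4)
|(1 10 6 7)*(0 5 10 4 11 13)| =9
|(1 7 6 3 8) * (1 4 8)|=|(1 7 6 3)(4 8)|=4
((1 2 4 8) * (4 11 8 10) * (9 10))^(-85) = (1 8 11 2)(4 10 9)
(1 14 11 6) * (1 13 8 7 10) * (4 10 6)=(1 14 11 4 10)(6 13 8 7)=[0, 14, 2, 3, 10, 5, 13, 6, 7, 9, 1, 4, 12, 8, 11]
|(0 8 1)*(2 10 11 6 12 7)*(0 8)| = |(1 8)(2 10 11 6 12 7)| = 6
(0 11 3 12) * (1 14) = [11, 14, 2, 12, 4, 5, 6, 7, 8, 9, 10, 3, 0, 13, 1] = (0 11 3 12)(1 14)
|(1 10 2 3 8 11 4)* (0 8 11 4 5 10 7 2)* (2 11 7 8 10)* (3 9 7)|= |(0 10)(1 8 4)(2 9 7 11 5)|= 30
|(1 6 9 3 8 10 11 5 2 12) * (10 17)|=11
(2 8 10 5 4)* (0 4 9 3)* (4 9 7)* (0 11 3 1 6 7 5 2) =(0 9 1 6 7 4)(2 8 10)(3 11) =[9, 6, 8, 11, 0, 5, 7, 4, 10, 1, 2, 3]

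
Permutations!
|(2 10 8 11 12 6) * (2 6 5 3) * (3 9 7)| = 9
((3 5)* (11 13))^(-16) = (13)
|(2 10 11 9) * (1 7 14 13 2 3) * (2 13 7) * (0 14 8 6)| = 30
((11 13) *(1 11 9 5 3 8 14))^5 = (1 3 13 14 5 11 8 9)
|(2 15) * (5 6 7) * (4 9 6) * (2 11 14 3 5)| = |(2 15 11 14 3 5 4 9 6 7)| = 10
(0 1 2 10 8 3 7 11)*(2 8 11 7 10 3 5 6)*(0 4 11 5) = (0 1 8)(2 3 10 5 6)(4 11) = [1, 8, 3, 10, 11, 6, 2, 7, 0, 9, 5, 4]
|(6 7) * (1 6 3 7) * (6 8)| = |(1 8 6)(3 7)| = 6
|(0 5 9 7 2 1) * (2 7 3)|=|(0 5 9 3 2 1)|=6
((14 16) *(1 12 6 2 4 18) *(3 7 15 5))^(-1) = (1 18 4 2 6 12)(3 5 15 7)(14 16)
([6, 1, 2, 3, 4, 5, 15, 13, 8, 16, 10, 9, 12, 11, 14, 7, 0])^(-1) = [16, 1, 2, 3, 4, 5, 0, 15, 8, 11, 10, 13, 12, 7, 14, 6, 9]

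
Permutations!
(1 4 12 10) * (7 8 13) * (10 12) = (1 4 10)(7 8 13) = [0, 4, 2, 3, 10, 5, 6, 8, 13, 9, 1, 11, 12, 7]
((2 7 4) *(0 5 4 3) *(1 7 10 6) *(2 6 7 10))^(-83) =(0 10 4 3 1 5 7 6)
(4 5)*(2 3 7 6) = (2 3 7 6)(4 5) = [0, 1, 3, 7, 5, 4, 2, 6]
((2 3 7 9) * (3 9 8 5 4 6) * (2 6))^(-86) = (2 6 7 5)(3 8 4 9)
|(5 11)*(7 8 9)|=6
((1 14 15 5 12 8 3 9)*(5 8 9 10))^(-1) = (1 9 12 5 10 3 8 15 14)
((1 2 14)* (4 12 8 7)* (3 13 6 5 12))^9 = (14)(3 13 6 5 12 8 7 4)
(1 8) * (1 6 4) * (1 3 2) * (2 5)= (1 8 6 4 3 5 2)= [0, 8, 1, 5, 3, 2, 4, 7, 6]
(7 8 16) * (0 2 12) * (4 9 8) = (0 2 12)(4 9 8 16 7) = [2, 1, 12, 3, 9, 5, 6, 4, 16, 8, 10, 11, 0, 13, 14, 15, 7]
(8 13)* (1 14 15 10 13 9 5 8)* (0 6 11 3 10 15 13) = (15)(0 6 11 3 10)(1 14 13)(5 8 9) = [6, 14, 2, 10, 4, 8, 11, 7, 9, 5, 0, 3, 12, 1, 13, 15]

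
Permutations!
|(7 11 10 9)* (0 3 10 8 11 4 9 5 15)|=|(0 3 10 5 15)(4 9 7)(8 11)|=30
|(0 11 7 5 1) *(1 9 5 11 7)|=4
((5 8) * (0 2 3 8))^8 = ((0 2 3 8 5))^8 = (0 8 2 5 3)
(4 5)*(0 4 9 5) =(0 4)(5 9) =[4, 1, 2, 3, 0, 9, 6, 7, 8, 5]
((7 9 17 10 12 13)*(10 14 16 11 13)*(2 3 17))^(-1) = (2 9 7 13 11 16 14 17 3)(10 12)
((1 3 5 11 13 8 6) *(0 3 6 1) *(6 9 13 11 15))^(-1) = ((0 3 5 15 6)(1 9 13 8))^(-1) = (0 6 15 5 3)(1 8 13 9)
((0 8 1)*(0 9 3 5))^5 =(0 5 3 9 1 8)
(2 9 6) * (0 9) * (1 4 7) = (0 9 6 2)(1 4 7) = [9, 4, 0, 3, 7, 5, 2, 1, 8, 6]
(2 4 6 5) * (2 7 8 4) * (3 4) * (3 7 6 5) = (3 4 5 6)(7 8) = [0, 1, 2, 4, 5, 6, 3, 8, 7]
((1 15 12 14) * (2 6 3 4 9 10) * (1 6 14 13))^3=((1 15 12 13)(2 14 6 3 4 9 10))^3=(1 13 12 15)(2 3 10 6 9 14 4)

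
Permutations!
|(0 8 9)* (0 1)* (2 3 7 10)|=4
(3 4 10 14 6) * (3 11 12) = (3 4 10 14 6 11 12) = [0, 1, 2, 4, 10, 5, 11, 7, 8, 9, 14, 12, 3, 13, 6]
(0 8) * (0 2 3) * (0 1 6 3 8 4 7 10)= (0 4 7 10)(1 6 3)(2 8)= [4, 6, 8, 1, 7, 5, 3, 10, 2, 9, 0]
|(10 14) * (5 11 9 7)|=|(5 11 9 7)(10 14)|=4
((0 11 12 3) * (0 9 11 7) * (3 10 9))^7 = (0 7)(9 10 12 11)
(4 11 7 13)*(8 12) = (4 11 7 13)(8 12) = [0, 1, 2, 3, 11, 5, 6, 13, 12, 9, 10, 7, 8, 4]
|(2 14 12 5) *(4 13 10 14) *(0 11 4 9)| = |(0 11 4 13 10 14 12 5 2 9)| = 10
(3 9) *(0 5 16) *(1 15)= (0 5 16)(1 15)(3 9)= [5, 15, 2, 9, 4, 16, 6, 7, 8, 3, 10, 11, 12, 13, 14, 1, 0]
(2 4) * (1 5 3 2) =(1 5 3 2 4) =[0, 5, 4, 2, 1, 3]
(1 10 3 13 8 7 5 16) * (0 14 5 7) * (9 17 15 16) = (0 14 5 9 17 15 16 1 10 3 13 8) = [14, 10, 2, 13, 4, 9, 6, 7, 0, 17, 3, 11, 12, 8, 5, 16, 1, 15]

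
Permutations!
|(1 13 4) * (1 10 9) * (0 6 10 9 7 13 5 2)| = 10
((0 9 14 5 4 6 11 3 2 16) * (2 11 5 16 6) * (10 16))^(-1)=((0 9 14 10 16)(2 6 5 4)(3 11))^(-1)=(0 16 10 14 9)(2 4 5 6)(3 11)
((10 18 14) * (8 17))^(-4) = (10 14 18)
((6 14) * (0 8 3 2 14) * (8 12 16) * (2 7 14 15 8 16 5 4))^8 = ((16)(0 12 5 4 2 15 8 3 7 14 6))^8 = (16)(0 7 15 5 6 3 2 12 14 8 4)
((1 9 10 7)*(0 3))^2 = (1 10)(7 9)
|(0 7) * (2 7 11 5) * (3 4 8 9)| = |(0 11 5 2 7)(3 4 8 9)| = 20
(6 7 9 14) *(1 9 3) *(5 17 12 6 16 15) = [0, 9, 2, 1, 4, 17, 7, 3, 8, 14, 10, 11, 6, 13, 16, 5, 15, 12] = (1 9 14 16 15 5 17 12 6 7 3)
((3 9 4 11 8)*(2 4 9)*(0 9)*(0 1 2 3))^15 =((0 9 1 2 4 11 8))^15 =(0 9 1 2 4 11 8)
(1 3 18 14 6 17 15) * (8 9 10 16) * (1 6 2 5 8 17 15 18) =(1 3)(2 5 8 9 10 16 17 18 14)(6 15) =[0, 3, 5, 1, 4, 8, 15, 7, 9, 10, 16, 11, 12, 13, 2, 6, 17, 18, 14]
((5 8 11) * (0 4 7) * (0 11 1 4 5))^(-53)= (0 1 11 8 7 5 4)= ((0 5 8 1 4 7 11))^(-53)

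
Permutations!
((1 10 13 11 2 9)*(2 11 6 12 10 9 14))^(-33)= (1 9)(2 14)(6 13 10 12)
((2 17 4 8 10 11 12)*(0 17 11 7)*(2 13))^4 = (0 10 4)(7 8 17)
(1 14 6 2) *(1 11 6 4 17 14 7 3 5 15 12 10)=[0, 7, 11, 5, 17, 15, 2, 3, 8, 9, 1, 6, 10, 13, 4, 12, 16, 14]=(1 7 3 5 15 12 10)(2 11 6)(4 17 14)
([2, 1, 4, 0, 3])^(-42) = (0 4)(2 3)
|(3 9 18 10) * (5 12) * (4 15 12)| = |(3 9 18 10)(4 15 12 5)| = 4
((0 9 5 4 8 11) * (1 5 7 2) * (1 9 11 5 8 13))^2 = (1 5 13 8 4)(2 7 9)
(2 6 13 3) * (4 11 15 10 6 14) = (2 14 4 11 15 10 6 13 3) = [0, 1, 14, 2, 11, 5, 13, 7, 8, 9, 6, 15, 12, 3, 4, 10]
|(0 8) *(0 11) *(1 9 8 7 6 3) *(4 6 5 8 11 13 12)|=12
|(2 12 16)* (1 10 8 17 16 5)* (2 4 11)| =10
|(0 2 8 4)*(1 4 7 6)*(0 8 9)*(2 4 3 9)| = |(0 4 8 7 6 1 3 9)| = 8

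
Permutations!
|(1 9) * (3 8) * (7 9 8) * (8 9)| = 6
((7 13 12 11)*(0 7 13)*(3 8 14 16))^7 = (0 7)(3 16 14 8)(11 13 12)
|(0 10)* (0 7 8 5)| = 5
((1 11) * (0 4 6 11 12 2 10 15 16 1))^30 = ((0 4 6 11)(1 12 2 10 15 16))^30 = (16)(0 6)(4 11)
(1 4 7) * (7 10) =(1 4 10 7) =[0, 4, 2, 3, 10, 5, 6, 1, 8, 9, 7]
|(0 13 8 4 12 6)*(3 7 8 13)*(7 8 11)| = |(13)(0 3 8 4 12 6)(7 11)| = 6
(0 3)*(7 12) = (0 3)(7 12) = [3, 1, 2, 0, 4, 5, 6, 12, 8, 9, 10, 11, 7]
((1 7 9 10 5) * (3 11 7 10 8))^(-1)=(1 5 10)(3 8 9 7 11)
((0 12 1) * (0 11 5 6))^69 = ((0 12 1 11 5 6))^69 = (0 11)(1 6)(5 12)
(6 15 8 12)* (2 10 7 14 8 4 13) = (2 10 7 14 8 12 6 15 4 13) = [0, 1, 10, 3, 13, 5, 15, 14, 12, 9, 7, 11, 6, 2, 8, 4]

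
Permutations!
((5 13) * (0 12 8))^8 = ((0 12 8)(5 13))^8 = (13)(0 8 12)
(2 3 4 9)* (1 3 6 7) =[0, 3, 6, 4, 9, 5, 7, 1, 8, 2] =(1 3 4 9 2 6 7)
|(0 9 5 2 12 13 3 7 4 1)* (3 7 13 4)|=|(0 9 5 2 12 4 1)(3 13 7)|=21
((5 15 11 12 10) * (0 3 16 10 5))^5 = ((0 3 16 10)(5 15 11 12))^5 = (0 3 16 10)(5 15 11 12)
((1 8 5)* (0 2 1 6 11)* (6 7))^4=(0 5)(1 6)(2 7)(8 11)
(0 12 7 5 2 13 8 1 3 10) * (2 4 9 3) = (0 12 7 5 4 9 3 10)(1 2 13 8) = [12, 2, 13, 10, 9, 4, 6, 5, 1, 3, 0, 11, 7, 8]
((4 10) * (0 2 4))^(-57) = ((0 2 4 10))^(-57) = (0 10 4 2)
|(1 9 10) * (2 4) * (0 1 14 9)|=6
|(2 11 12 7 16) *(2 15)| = |(2 11 12 7 16 15)| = 6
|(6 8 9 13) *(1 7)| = |(1 7)(6 8 9 13)| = 4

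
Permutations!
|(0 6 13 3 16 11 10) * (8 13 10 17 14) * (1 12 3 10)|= 12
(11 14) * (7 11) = (7 11 14) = [0, 1, 2, 3, 4, 5, 6, 11, 8, 9, 10, 14, 12, 13, 7]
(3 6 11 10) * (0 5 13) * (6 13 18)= (0 5 18 6 11 10 3 13)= [5, 1, 2, 13, 4, 18, 11, 7, 8, 9, 3, 10, 12, 0, 14, 15, 16, 17, 6]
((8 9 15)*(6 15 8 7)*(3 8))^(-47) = (3 8 9)(6 15 7)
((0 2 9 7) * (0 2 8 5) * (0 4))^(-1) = (0 4 5 8)(2 7 9)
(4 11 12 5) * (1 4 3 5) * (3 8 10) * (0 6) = (0 6)(1 4 11 12)(3 5 8 10) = [6, 4, 2, 5, 11, 8, 0, 7, 10, 9, 3, 12, 1]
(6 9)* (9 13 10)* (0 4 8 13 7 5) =[4, 1, 2, 3, 8, 0, 7, 5, 13, 6, 9, 11, 12, 10] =(0 4 8 13 10 9 6 7 5)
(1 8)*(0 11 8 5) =(0 11 8 1 5) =[11, 5, 2, 3, 4, 0, 6, 7, 1, 9, 10, 8]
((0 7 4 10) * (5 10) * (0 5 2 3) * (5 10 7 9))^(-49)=(10)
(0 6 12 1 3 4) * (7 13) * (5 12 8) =[6, 3, 2, 4, 0, 12, 8, 13, 5, 9, 10, 11, 1, 7] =(0 6 8 5 12 1 3 4)(7 13)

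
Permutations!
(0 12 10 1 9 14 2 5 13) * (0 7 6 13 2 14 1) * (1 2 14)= (0 12 10)(1 9 2 5 14)(6 13 7)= [12, 9, 5, 3, 4, 14, 13, 6, 8, 2, 0, 11, 10, 7, 1]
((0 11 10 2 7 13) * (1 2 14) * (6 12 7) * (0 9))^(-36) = (0 7 2 10 9 12 1 11 13 6 14) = ((0 11 10 14 1 2 6 12 7 13 9))^(-36)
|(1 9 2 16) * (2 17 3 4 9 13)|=|(1 13 2 16)(3 4 9 17)|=4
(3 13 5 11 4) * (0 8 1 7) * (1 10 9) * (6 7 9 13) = (0 8 10 13 5 11 4 3 6 7)(1 9) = [8, 9, 2, 6, 3, 11, 7, 0, 10, 1, 13, 4, 12, 5]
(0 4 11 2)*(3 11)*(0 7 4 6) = (0 6)(2 7 4 3 11) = [6, 1, 7, 11, 3, 5, 0, 4, 8, 9, 10, 2]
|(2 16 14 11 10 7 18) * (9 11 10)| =|(2 16 14 10 7 18)(9 11)| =6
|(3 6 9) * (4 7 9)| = 5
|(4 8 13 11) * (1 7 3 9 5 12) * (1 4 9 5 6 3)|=|(1 7)(3 5 12 4 8 13 11 9 6)|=18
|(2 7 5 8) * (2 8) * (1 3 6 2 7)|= 4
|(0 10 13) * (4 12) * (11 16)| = |(0 10 13)(4 12)(11 16)| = 6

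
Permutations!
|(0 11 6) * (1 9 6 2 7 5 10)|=|(0 11 2 7 5 10 1 9 6)|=9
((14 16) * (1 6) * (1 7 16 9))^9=(1 16)(6 14)(7 9)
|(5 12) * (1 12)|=|(1 12 5)|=3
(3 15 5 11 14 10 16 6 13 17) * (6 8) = (3 15 5 11 14 10 16 8 6 13 17) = [0, 1, 2, 15, 4, 11, 13, 7, 6, 9, 16, 14, 12, 17, 10, 5, 8, 3]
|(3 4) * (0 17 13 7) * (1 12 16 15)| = 4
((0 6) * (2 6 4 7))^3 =(0 2 4 6 7)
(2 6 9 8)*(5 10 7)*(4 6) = [0, 1, 4, 3, 6, 10, 9, 5, 2, 8, 7] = (2 4 6 9 8)(5 10 7)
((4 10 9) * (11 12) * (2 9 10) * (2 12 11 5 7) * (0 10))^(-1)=((0 10)(2 9 4 12 5 7))^(-1)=(0 10)(2 7 5 12 4 9)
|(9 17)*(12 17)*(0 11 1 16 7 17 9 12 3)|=|(0 11 1 16 7 17 12 9 3)|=9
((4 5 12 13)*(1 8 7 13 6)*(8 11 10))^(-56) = ((1 11 10 8 7 13 4 5 12 6))^(-56) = (1 7 12 10 4)(5 11 13 6 8)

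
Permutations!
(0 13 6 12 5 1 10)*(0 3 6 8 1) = (0 13 8 1 10 3 6 12 5) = [13, 10, 2, 6, 4, 0, 12, 7, 1, 9, 3, 11, 5, 8]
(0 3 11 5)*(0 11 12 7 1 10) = [3, 10, 2, 12, 4, 11, 6, 1, 8, 9, 0, 5, 7] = (0 3 12 7 1 10)(5 11)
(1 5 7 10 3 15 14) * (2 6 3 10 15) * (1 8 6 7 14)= (1 5 14 8 6 3 2 7 15)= [0, 5, 7, 2, 4, 14, 3, 15, 6, 9, 10, 11, 12, 13, 8, 1]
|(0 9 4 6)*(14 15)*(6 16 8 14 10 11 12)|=11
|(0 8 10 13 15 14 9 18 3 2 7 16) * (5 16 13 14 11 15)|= 12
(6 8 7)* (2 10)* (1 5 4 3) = [0, 5, 10, 1, 3, 4, 8, 6, 7, 9, 2] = (1 5 4 3)(2 10)(6 8 7)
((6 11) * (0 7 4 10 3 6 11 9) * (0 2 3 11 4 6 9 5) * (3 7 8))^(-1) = (0 5 6 7 2 9 3 8)(4 11 10)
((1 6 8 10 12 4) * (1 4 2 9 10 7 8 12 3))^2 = ((1 6 12 2 9 10 3)(7 8))^2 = (1 12 9 3 6 2 10)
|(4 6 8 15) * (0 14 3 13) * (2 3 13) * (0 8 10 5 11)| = 10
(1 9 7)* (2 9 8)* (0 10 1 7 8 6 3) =(0 10 1 6 3)(2 9 8) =[10, 6, 9, 0, 4, 5, 3, 7, 2, 8, 1]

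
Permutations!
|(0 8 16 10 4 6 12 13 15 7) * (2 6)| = 11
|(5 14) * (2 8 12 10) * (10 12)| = 6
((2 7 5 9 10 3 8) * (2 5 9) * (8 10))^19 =(2 5 8 9 7)(3 10)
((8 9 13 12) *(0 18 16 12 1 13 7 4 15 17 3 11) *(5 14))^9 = ((0 18 16 12 8 9 7 4 15 17 3 11)(1 13)(5 14))^9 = (0 17 7 12)(1 13)(3 4 8 18)(5 14)(9 16 11 15)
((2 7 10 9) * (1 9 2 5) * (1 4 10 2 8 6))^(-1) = (1 6 8 10 4 5 9)(2 7)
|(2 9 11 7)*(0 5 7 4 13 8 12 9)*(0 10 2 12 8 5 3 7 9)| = 20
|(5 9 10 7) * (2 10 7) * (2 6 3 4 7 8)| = 9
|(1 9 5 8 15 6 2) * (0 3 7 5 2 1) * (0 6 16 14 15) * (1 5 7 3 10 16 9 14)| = 11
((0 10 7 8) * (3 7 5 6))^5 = (0 7 6 10 8 3 5)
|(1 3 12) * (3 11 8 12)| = 4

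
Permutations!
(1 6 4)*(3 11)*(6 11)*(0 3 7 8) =(0 3 6 4 1 11 7 8) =[3, 11, 2, 6, 1, 5, 4, 8, 0, 9, 10, 7]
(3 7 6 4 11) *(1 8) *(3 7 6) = [0, 8, 2, 6, 11, 5, 4, 3, 1, 9, 10, 7] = (1 8)(3 6 4 11 7)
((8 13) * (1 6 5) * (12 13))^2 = (1 5 6)(8 13 12)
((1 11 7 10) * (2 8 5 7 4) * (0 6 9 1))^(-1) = ((0 6 9 1 11 4 2 8 5 7 10))^(-1) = (0 10 7 5 8 2 4 11 1 9 6)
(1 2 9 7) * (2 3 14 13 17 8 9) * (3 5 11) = (1 5 11 3 14 13 17 8 9 7) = [0, 5, 2, 14, 4, 11, 6, 1, 9, 7, 10, 3, 12, 17, 13, 15, 16, 8]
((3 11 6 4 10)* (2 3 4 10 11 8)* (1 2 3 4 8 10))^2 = (1 4 6 2 11)(3 8 10)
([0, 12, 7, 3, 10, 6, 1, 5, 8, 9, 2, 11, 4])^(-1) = (1 6 5 7 2 10 4 12)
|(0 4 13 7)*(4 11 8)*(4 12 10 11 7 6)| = |(0 7)(4 13 6)(8 12 10 11)| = 12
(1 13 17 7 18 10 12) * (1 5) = [0, 13, 2, 3, 4, 1, 6, 18, 8, 9, 12, 11, 5, 17, 14, 15, 16, 7, 10] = (1 13 17 7 18 10 12 5)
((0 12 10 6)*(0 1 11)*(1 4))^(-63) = (12) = ((0 12 10 6 4 1 11))^(-63)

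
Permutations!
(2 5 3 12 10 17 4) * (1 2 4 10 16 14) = [0, 2, 5, 12, 4, 3, 6, 7, 8, 9, 17, 11, 16, 13, 1, 15, 14, 10] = (1 2 5 3 12 16 14)(10 17)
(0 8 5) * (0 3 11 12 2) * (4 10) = (0 8 5 3 11 12 2)(4 10) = [8, 1, 0, 11, 10, 3, 6, 7, 5, 9, 4, 12, 2]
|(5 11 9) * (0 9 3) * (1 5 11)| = 4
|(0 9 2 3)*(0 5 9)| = |(2 3 5 9)| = 4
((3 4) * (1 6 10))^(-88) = ((1 6 10)(3 4))^(-88) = (1 10 6)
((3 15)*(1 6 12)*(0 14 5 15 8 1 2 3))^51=(0 15 5 14)(1 2)(3 6)(8 12)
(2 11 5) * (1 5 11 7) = (11)(1 5 2 7) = [0, 5, 7, 3, 4, 2, 6, 1, 8, 9, 10, 11]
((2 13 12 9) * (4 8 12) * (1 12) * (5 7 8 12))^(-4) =(2 13 4 12 9)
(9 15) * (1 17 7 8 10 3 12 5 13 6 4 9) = (1 17 7 8 10 3 12 5 13 6 4 9 15) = [0, 17, 2, 12, 9, 13, 4, 8, 10, 15, 3, 11, 5, 6, 14, 1, 16, 7]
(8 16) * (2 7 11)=[0, 1, 7, 3, 4, 5, 6, 11, 16, 9, 10, 2, 12, 13, 14, 15, 8]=(2 7 11)(8 16)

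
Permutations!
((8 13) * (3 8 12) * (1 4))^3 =(1 4)(3 12 13 8)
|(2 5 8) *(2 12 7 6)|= |(2 5 8 12 7 6)|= 6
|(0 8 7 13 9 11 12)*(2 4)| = 14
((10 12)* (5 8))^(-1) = (5 8)(10 12)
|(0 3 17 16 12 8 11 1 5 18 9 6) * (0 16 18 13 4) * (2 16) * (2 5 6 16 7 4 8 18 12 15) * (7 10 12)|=210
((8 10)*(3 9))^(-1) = ((3 9)(8 10))^(-1) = (3 9)(8 10)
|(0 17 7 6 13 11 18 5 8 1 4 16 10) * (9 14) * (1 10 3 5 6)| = 20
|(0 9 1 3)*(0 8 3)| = 6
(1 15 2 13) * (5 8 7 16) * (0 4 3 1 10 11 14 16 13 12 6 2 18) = (0 4 3 1 15 18)(2 12 6)(5 8 7 13 10 11 14 16) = [4, 15, 12, 1, 3, 8, 2, 13, 7, 9, 11, 14, 6, 10, 16, 18, 5, 17, 0]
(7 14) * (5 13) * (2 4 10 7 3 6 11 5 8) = [0, 1, 4, 6, 10, 13, 11, 14, 2, 9, 7, 5, 12, 8, 3] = (2 4 10 7 14 3 6 11 5 13 8)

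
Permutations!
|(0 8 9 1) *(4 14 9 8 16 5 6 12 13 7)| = 11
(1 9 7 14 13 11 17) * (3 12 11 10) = [0, 9, 2, 12, 4, 5, 6, 14, 8, 7, 3, 17, 11, 10, 13, 15, 16, 1] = (1 9 7 14 13 10 3 12 11 17)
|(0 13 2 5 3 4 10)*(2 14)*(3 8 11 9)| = 11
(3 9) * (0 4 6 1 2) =(0 4 6 1 2)(3 9) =[4, 2, 0, 9, 6, 5, 1, 7, 8, 3]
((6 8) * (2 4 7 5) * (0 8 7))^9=(0 6 5 4 8 7 2)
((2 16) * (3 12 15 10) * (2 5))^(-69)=(16)(3 10 15 12)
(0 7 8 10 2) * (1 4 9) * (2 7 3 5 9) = (0 3 5 9 1 4 2)(7 8 10) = [3, 4, 0, 5, 2, 9, 6, 8, 10, 1, 7]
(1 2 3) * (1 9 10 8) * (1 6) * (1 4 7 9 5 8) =[0, 2, 3, 5, 7, 8, 4, 9, 6, 10, 1] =(1 2 3 5 8 6 4 7 9 10)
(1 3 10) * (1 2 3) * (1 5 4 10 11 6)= (1 5 4 10 2 3 11 6)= [0, 5, 3, 11, 10, 4, 1, 7, 8, 9, 2, 6]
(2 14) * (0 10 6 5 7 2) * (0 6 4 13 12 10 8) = (0 8)(2 14 6 5 7)(4 13 12 10) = [8, 1, 14, 3, 13, 7, 5, 2, 0, 9, 4, 11, 10, 12, 6]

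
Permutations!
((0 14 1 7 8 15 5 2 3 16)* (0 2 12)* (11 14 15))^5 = ((0 15 5 12)(1 7 8 11 14)(2 3 16))^5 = (0 15 5 12)(2 16 3)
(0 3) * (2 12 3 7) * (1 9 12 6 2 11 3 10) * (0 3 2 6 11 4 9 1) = [7, 1, 11, 3, 9, 5, 6, 4, 8, 12, 0, 2, 10] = (0 7 4 9 12 10)(2 11)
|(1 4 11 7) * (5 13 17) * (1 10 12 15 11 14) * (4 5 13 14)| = |(1 5 14)(7 10 12 15 11)(13 17)| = 30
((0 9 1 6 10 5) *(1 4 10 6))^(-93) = ((0 9 4 10 5))^(-93) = (0 4 5 9 10)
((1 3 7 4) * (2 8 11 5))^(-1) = ((1 3 7 4)(2 8 11 5))^(-1) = (1 4 7 3)(2 5 11 8)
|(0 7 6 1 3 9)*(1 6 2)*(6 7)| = 7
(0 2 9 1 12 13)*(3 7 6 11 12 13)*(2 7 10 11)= (0 7 6 2 9 1 13)(3 10 11 12)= [7, 13, 9, 10, 4, 5, 2, 6, 8, 1, 11, 12, 3, 0]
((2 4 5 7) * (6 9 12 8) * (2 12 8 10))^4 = ((2 4 5 7 12 10)(6 9 8))^4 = (2 12 5)(4 10 7)(6 9 8)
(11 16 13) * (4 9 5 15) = (4 9 5 15)(11 16 13) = [0, 1, 2, 3, 9, 15, 6, 7, 8, 5, 10, 16, 12, 11, 14, 4, 13]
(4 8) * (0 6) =[6, 1, 2, 3, 8, 5, 0, 7, 4] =(0 6)(4 8)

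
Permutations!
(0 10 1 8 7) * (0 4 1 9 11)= (0 10 9 11)(1 8 7 4)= [10, 8, 2, 3, 1, 5, 6, 4, 7, 11, 9, 0]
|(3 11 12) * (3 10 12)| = 2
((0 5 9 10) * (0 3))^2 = (0 9 3 5 10)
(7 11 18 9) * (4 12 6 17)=(4 12 6 17)(7 11 18 9)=[0, 1, 2, 3, 12, 5, 17, 11, 8, 7, 10, 18, 6, 13, 14, 15, 16, 4, 9]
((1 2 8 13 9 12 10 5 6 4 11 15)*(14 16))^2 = ((1 2 8 13 9 12 10 5 6 4 11 15)(14 16))^2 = (16)(1 8 9 10 6 11)(2 13 12 5 4 15)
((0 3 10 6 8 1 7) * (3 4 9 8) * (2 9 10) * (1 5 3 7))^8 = (0 6 4 7 10)(2 5 9 3 8)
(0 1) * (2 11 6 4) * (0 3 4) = (0 1 3 4 2 11 6) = [1, 3, 11, 4, 2, 5, 0, 7, 8, 9, 10, 6]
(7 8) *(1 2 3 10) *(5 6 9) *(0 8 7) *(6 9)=[8, 2, 3, 10, 4, 9, 6, 7, 0, 5, 1]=(0 8)(1 2 3 10)(5 9)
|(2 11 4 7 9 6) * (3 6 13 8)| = 9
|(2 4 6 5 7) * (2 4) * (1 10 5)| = 6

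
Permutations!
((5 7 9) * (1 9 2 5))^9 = (1 9)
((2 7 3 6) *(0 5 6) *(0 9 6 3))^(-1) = (0 7 2 6 9 3 5)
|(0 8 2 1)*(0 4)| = 5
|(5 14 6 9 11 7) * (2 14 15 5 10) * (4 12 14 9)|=|(2 9 11 7 10)(4 12 14 6)(5 15)|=20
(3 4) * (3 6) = (3 4 6) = [0, 1, 2, 4, 6, 5, 3]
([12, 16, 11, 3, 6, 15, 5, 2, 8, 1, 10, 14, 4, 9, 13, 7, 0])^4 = (0 5 11 1 4 7 13)(2 9 12 15 14 16 6)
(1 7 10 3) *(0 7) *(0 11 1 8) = (0 7 10 3 8)(1 11) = [7, 11, 2, 8, 4, 5, 6, 10, 0, 9, 3, 1]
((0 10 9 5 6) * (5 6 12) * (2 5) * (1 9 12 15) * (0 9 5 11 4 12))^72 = ((0 10)(1 5 15)(2 11 4 12)(6 9))^72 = (15)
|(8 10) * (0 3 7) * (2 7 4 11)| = |(0 3 4 11 2 7)(8 10)| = 6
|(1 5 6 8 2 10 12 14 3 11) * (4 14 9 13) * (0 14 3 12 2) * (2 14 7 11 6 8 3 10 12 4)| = 12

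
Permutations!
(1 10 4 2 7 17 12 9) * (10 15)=[0, 15, 7, 3, 2, 5, 6, 17, 8, 1, 4, 11, 9, 13, 14, 10, 16, 12]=(1 15 10 4 2 7 17 12 9)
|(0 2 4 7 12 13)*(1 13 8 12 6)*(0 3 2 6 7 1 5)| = 30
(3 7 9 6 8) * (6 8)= (3 7 9 8)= [0, 1, 2, 7, 4, 5, 6, 9, 3, 8]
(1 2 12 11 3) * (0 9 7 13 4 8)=(0 9 7 13 4 8)(1 2 12 11 3)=[9, 2, 12, 1, 8, 5, 6, 13, 0, 7, 10, 3, 11, 4]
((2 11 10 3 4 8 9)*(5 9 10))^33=(2 11 5 9)(3 4 8 10)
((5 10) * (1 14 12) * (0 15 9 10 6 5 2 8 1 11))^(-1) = ((0 15 9 10 2 8 1 14 12 11)(5 6))^(-1) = (0 11 12 14 1 8 2 10 9 15)(5 6)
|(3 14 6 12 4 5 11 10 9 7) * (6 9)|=|(3 14 9 7)(4 5 11 10 6 12)|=12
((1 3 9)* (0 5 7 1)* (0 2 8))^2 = (0 7 3 2)(1 9 8 5)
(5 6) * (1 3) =(1 3)(5 6) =[0, 3, 2, 1, 4, 6, 5]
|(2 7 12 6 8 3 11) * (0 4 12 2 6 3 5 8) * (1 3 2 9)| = |(0 4 12 2 7 9 1 3 11 6)(5 8)| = 10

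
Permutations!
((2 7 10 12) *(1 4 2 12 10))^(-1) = ((12)(1 4 2 7))^(-1) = (12)(1 7 2 4)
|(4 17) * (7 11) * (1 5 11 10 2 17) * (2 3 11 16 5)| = 4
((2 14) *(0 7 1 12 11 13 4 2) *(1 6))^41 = (0 7 6 1 12 11 13 4 2 14)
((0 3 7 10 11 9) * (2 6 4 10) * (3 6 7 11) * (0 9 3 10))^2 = (11)(0 4 6)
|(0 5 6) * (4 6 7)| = 5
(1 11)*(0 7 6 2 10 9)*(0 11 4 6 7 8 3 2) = (0 8 3 2 10 9 11 1 4 6) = [8, 4, 10, 2, 6, 5, 0, 7, 3, 11, 9, 1]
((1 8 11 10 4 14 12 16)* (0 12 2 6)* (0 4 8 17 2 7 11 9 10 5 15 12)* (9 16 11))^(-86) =(1 2 4 7 10 16 17 6 14 9 8)(5 12)(11 15)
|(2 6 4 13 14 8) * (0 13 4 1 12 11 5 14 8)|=10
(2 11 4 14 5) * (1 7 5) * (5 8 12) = [0, 7, 11, 3, 14, 2, 6, 8, 12, 9, 10, 4, 5, 13, 1] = (1 7 8 12 5 2 11 4 14)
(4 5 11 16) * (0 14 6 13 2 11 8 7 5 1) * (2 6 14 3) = (0 3 2 11 16 4 1)(5 8 7)(6 13) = [3, 0, 11, 2, 1, 8, 13, 5, 7, 9, 10, 16, 12, 6, 14, 15, 4]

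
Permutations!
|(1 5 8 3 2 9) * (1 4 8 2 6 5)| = |(2 9 4 8 3 6 5)| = 7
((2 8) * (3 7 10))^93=(10)(2 8)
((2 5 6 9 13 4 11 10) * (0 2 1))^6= (0 4 5 10 9)(1 13 2 11 6)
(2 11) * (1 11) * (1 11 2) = (1 2 11) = [0, 2, 11, 3, 4, 5, 6, 7, 8, 9, 10, 1]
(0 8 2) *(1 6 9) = (0 8 2)(1 6 9) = [8, 6, 0, 3, 4, 5, 9, 7, 2, 1]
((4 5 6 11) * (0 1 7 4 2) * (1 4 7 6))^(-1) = ((0 4 5 1 6 11 2))^(-1) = (0 2 11 6 1 5 4)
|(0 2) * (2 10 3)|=|(0 10 3 2)|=4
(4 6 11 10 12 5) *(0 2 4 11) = (0 2 4 6)(5 11 10 12) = [2, 1, 4, 3, 6, 11, 0, 7, 8, 9, 12, 10, 5]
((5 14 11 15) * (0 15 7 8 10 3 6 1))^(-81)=(0 10 14 1 8 5 6 7 15 3 11)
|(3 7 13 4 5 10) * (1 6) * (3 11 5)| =12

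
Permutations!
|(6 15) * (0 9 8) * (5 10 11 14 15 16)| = |(0 9 8)(5 10 11 14 15 6 16)| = 21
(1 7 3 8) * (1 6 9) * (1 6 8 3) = (1 7)(6 9) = [0, 7, 2, 3, 4, 5, 9, 1, 8, 6]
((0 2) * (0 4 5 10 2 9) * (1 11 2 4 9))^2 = ((0 1 11 2 9)(4 5 10))^2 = (0 11 9 1 2)(4 10 5)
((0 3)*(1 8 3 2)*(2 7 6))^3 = ((0 7 6 2 1 8 3))^3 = (0 2 3 6 8 7 1)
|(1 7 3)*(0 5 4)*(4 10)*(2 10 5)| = |(0 2 10 4)(1 7 3)| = 12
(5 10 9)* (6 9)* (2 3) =(2 3)(5 10 6 9) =[0, 1, 3, 2, 4, 10, 9, 7, 8, 5, 6]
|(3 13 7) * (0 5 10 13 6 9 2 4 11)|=11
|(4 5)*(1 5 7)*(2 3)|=4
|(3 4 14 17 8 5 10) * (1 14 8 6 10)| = |(1 14 17 6 10 3 4 8 5)| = 9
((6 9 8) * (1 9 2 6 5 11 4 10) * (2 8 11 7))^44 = (1 10 4 11 9)(2 7 5 8 6)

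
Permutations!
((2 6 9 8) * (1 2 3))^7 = ((1 2 6 9 8 3))^7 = (1 2 6 9 8 3)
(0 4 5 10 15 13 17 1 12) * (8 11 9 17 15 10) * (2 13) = (0 4 5 8 11 9 17 1 12)(2 13 15) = [4, 12, 13, 3, 5, 8, 6, 7, 11, 17, 10, 9, 0, 15, 14, 2, 16, 1]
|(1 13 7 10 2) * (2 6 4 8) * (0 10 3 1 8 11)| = |(0 10 6 4 11)(1 13 7 3)(2 8)| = 20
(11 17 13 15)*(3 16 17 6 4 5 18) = [0, 1, 2, 16, 5, 18, 4, 7, 8, 9, 10, 6, 12, 15, 14, 11, 17, 13, 3] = (3 16 17 13 15 11 6 4 5 18)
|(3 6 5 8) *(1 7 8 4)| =|(1 7 8 3 6 5 4)| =7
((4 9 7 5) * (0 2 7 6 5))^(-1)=(0 7 2)(4 5 6 9)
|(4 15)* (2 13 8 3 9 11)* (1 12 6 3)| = |(1 12 6 3 9 11 2 13 8)(4 15)| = 18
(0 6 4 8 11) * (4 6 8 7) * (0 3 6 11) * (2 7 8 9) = (0 9 2 7 4 8)(3 6 11) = [9, 1, 7, 6, 8, 5, 11, 4, 0, 2, 10, 3]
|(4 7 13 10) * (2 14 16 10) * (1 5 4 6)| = 10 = |(1 5 4 7 13 2 14 16 10 6)|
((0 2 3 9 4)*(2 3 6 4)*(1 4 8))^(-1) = (0 4 1 8 6 2 9 3)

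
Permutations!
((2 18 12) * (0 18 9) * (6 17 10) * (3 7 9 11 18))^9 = (0 3 7 9)(2 11 18 12)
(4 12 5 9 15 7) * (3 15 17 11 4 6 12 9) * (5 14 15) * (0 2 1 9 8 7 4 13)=(0 2 1 9 17 11 13)(3 5)(4 8 7 6 12 14 15)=[2, 9, 1, 5, 8, 3, 12, 6, 7, 17, 10, 13, 14, 0, 15, 4, 16, 11]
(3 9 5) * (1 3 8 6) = [0, 3, 2, 9, 4, 8, 1, 7, 6, 5] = (1 3 9 5 8 6)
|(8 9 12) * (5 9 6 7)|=|(5 9 12 8 6 7)|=6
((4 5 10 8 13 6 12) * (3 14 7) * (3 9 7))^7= (3 14)(7 9)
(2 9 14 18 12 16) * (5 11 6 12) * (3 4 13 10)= (2 9 14 18 5 11 6 12 16)(3 4 13 10)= [0, 1, 9, 4, 13, 11, 12, 7, 8, 14, 3, 6, 16, 10, 18, 15, 2, 17, 5]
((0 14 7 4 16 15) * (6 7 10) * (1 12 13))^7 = (0 15 16 4 7 6 10 14)(1 12 13)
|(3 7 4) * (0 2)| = |(0 2)(3 7 4)| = 6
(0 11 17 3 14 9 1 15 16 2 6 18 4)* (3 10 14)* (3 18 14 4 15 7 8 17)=(0 11 3 18 15 16 2 6 14 9 1 7 8 17 10 4)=[11, 7, 6, 18, 0, 5, 14, 8, 17, 1, 4, 3, 12, 13, 9, 16, 2, 10, 15]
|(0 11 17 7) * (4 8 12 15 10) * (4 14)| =|(0 11 17 7)(4 8 12 15 10 14)| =12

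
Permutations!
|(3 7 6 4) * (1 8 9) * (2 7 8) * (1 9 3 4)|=4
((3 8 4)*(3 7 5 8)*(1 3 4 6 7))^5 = ((1 3 4)(5 8 6 7))^5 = (1 4 3)(5 8 6 7)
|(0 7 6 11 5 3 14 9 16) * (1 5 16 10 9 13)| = 10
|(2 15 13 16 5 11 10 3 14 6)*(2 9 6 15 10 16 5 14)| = |(2 10 3)(5 11 16 14 15 13)(6 9)| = 6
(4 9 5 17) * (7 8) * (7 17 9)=[0, 1, 2, 3, 7, 9, 6, 8, 17, 5, 10, 11, 12, 13, 14, 15, 16, 4]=(4 7 8 17)(5 9)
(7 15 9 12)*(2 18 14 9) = [0, 1, 18, 3, 4, 5, 6, 15, 8, 12, 10, 11, 7, 13, 9, 2, 16, 17, 14] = (2 18 14 9 12 7 15)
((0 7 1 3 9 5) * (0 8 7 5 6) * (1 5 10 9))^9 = (0 10 9 6)(1 3)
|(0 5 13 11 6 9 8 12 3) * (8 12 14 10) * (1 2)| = |(0 5 13 11 6 9 12 3)(1 2)(8 14 10)| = 24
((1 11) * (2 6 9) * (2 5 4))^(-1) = (1 11)(2 4 5 9 6)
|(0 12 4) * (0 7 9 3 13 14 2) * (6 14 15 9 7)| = |(0 12 4 6 14 2)(3 13 15 9)| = 12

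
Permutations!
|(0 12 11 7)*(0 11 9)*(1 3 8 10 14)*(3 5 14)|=6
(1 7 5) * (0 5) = (0 5 1 7) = [5, 7, 2, 3, 4, 1, 6, 0]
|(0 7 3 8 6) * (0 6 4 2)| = 6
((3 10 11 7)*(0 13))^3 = (0 13)(3 7 11 10)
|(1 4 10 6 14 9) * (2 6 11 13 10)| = 6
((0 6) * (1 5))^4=((0 6)(1 5))^4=(6)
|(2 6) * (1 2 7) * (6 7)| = |(1 2 7)| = 3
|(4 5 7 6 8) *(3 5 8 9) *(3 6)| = |(3 5 7)(4 8)(6 9)| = 6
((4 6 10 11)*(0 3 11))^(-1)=(0 10 6 4 11 3)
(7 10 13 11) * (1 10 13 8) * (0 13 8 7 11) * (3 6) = (0 13)(1 10 7 8)(3 6) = [13, 10, 2, 6, 4, 5, 3, 8, 1, 9, 7, 11, 12, 0]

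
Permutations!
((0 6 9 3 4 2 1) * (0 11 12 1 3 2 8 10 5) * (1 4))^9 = ((0 6 9 2 3 1 11 12 4 8 10 5))^9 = (0 8 11 2)(1 9 5 4)(3 6 10 12)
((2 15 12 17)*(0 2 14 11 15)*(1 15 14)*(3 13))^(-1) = (0 2)(1 17 12 15)(3 13)(11 14)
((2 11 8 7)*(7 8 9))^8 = ((2 11 9 7))^8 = (11)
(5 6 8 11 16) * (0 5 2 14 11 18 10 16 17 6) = [5, 1, 14, 3, 4, 0, 8, 7, 18, 9, 16, 17, 12, 13, 11, 15, 2, 6, 10] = (0 5)(2 14 11 17 6 8 18 10 16)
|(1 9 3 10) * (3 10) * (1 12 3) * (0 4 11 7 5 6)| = |(0 4 11 7 5 6)(1 9 10 12 3)| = 30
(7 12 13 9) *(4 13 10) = (4 13 9 7 12 10) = [0, 1, 2, 3, 13, 5, 6, 12, 8, 7, 4, 11, 10, 9]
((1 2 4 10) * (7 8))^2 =(1 4)(2 10)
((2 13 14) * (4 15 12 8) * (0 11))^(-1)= ((0 11)(2 13 14)(4 15 12 8))^(-1)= (0 11)(2 14 13)(4 8 12 15)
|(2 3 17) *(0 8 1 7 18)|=|(0 8 1 7 18)(2 3 17)|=15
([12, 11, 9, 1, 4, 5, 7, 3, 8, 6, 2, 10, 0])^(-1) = [12, 3, 10, 7, 4, 5, 9, 6, 8, 2, 11, 1, 0]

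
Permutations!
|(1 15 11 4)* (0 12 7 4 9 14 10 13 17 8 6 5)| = 15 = |(0 12 7 4 1 15 11 9 14 10 13 17 8 6 5)|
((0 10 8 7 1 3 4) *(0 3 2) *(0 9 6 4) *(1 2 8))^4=((0 10 1 8 7 2 9 6 4 3))^4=(0 7 4 1 9)(2 3 8 6 10)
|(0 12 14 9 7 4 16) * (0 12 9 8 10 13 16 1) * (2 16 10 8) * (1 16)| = |(0 9 7 4 16 12 14 2 1)(10 13)| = 18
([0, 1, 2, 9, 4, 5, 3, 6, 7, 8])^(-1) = (3 6 7 8 9)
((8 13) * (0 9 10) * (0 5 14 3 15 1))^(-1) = ((0 9 10 5 14 3 15 1)(8 13))^(-1) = (0 1 15 3 14 5 10 9)(8 13)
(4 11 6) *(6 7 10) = (4 11 7 10 6) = [0, 1, 2, 3, 11, 5, 4, 10, 8, 9, 6, 7]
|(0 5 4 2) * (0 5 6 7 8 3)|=15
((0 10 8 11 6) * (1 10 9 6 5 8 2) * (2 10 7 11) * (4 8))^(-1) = ((0 9 6)(1 7 11 5 4 8 2))^(-1) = (0 6 9)(1 2 8 4 5 11 7)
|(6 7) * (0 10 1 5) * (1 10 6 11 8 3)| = |(0 6 7 11 8 3 1 5)| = 8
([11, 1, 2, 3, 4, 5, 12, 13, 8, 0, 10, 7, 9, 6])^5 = (0 12 13 11 9 6 7)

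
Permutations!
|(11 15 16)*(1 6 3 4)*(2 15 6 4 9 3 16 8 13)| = |(1 4)(2 15 8 13)(3 9)(6 16 11)| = 12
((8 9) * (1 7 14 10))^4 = ((1 7 14 10)(8 9))^4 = (14)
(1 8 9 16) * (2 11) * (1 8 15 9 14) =(1 15 9 16 8 14)(2 11) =[0, 15, 11, 3, 4, 5, 6, 7, 14, 16, 10, 2, 12, 13, 1, 9, 8]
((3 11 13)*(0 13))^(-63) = ((0 13 3 11))^(-63) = (0 13 3 11)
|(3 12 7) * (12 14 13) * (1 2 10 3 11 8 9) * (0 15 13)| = |(0 15 13 12 7 11 8 9 1 2 10 3 14)| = 13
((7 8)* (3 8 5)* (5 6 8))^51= (8)(3 5)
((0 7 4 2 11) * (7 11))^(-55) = (0 11)(2 4 7)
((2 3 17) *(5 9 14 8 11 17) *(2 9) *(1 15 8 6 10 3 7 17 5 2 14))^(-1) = (1 9 17 7 2 3 10 6 14 5 11 8 15)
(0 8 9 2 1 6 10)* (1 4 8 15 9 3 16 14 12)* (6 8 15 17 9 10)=[17, 8, 4, 16, 15, 5, 6, 7, 3, 2, 0, 11, 1, 13, 12, 10, 14, 9]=(0 17 9 2 4 15 10)(1 8 3 16 14 12)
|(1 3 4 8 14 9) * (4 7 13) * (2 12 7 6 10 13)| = |(1 3 6 10 13 4 8 14 9)(2 12 7)| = 9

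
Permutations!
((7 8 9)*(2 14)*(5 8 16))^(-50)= ((2 14)(5 8 9 7 16))^(-50)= (16)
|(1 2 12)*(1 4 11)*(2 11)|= |(1 11)(2 12 4)|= 6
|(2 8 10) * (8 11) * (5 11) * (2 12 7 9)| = |(2 5 11 8 10 12 7 9)| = 8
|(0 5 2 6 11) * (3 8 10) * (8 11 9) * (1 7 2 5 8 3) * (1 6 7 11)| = 8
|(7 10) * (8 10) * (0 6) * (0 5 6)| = |(5 6)(7 8 10)| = 6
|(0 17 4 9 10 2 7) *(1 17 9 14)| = |(0 9 10 2 7)(1 17 4 14)| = 20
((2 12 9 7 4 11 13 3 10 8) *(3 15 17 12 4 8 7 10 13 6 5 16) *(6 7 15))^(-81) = (2 8 7 11 4)(3 16 5 6 13)(9 12 17 15 10)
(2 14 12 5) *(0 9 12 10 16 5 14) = (0 9 12 14 10 16 5 2) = [9, 1, 0, 3, 4, 2, 6, 7, 8, 12, 16, 11, 14, 13, 10, 15, 5]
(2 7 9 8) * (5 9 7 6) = (2 6 5 9 8) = [0, 1, 6, 3, 4, 9, 5, 7, 2, 8]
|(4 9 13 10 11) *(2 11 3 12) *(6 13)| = 9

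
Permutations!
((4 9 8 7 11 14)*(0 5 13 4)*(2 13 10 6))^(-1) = ((0 5 10 6 2 13 4 9 8 7 11 14))^(-1) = (0 14 11 7 8 9 4 13 2 6 10 5)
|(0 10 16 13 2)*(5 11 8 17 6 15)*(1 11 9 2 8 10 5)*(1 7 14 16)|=24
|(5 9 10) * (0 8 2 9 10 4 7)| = 6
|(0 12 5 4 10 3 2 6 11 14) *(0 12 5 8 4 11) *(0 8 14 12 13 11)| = |(0 5)(2 6 8 4 10 3)(11 12 14 13)| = 12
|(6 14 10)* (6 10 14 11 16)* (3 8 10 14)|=|(3 8 10 14)(6 11 16)|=12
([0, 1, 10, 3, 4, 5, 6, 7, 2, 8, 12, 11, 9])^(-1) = [0, 1, 8, 3, 4, 5, 6, 7, 9, 12, 2, 11, 10]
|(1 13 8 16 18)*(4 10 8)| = 7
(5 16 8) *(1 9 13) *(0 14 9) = [14, 0, 2, 3, 4, 16, 6, 7, 5, 13, 10, 11, 12, 1, 9, 15, 8] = (0 14 9 13 1)(5 16 8)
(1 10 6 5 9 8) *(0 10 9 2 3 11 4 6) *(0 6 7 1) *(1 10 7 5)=(0 7 10 6 1 9 8)(2 3 11 4 5)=[7, 9, 3, 11, 5, 2, 1, 10, 0, 8, 6, 4]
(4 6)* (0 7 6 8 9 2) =(0 7 6 4 8 9 2) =[7, 1, 0, 3, 8, 5, 4, 6, 9, 2]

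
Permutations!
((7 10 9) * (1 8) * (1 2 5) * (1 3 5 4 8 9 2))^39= (1 2 9 4 7 8 10)(3 5)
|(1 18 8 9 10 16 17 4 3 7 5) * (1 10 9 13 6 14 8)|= 28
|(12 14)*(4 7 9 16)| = |(4 7 9 16)(12 14)| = 4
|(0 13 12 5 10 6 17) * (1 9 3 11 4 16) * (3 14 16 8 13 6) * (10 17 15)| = |(0 6 15 10 3 11 4 8 13 12 5 17)(1 9 14 16)| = 12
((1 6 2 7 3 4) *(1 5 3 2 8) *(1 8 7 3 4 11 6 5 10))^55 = ((1 5 4 10)(2 3 11 6 7))^55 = (11)(1 10 4 5)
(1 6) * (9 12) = (1 6)(9 12) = [0, 6, 2, 3, 4, 5, 1, 7, 8, 12, 10, 11, 9]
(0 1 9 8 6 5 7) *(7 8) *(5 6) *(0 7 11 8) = (0 1 9 11 8 5) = [1, 9, 2, 3, 4, 0, 6, 7, 5, 11, 10, 8]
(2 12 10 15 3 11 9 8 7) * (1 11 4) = (1 11 9 8 7 2 12 10 15 3 4) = [0, 11, 12, 4, 1, 5, 6, 2, 7, 8, 15, 9, 10, 13, 14, 3]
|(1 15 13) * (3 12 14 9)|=12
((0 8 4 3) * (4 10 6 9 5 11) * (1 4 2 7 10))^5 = (2 5 6 7 11 9 10)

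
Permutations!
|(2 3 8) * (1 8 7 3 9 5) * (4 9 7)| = |(1 8 2 7 3 4 9 5)| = 8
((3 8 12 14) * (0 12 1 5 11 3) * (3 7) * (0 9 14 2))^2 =((0 12 2)(1 5 11 7 3 8)(9 14))^2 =(14)(0 2 12)(1 11 3)(5 7 8)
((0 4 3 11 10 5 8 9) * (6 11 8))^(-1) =((0 4 3 8 9)(5 6 11 10))^(-1) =(0 9 8 3 4)(5 10 11 6)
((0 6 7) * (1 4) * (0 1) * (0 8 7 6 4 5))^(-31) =(0 5 1 7 8 4)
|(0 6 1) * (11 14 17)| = 3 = |(0 6 1)(11 14 17)|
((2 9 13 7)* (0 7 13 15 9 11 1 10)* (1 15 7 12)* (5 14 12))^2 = ((0 5 14 12 1 10)(2 11 15 9 7))^2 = (0 14 1)(2 15 7 11 9)(5 12 10)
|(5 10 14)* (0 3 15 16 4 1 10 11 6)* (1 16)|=18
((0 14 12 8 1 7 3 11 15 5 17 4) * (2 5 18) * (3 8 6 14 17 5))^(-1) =(0 4 17)(1 8 7)(2 18 15 11 3)(6 12 14)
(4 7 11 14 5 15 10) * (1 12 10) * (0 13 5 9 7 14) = (0 13 5 15 1 12 10 4 14 9 7 11) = [13, 12, 2, 3, 14, 15, 6, 11, 8, 7, 4, 0, 10, 5, 9, 1]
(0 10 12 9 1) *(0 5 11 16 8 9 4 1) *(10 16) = [16, 5, 2, 3, 1, 11, 6, 7, 9, 0, 12, 10, 4, 13, 14, 15, 8] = (0 16 8 9)(1 5 11 10 12 4)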